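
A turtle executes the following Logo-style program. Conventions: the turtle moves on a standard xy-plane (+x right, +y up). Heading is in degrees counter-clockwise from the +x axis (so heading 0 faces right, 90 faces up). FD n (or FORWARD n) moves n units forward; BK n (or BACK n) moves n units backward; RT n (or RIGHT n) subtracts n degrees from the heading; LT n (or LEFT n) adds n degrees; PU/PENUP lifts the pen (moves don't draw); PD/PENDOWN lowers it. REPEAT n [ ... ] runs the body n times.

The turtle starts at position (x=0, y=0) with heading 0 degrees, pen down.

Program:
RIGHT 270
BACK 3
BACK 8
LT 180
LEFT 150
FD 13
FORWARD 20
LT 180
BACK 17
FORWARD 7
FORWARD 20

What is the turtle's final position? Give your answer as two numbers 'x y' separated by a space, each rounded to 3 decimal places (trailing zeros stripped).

Answer: 11.5 8.919

Derivation:
Executing turtle program step by step:
Start: pos=(0,0), heading=0, pen down
RT 270: heading 0 -> 90
BK 3: (0,0) -> (0,-3) [heading=90, draw]
BK 8: (0,-3) -> (0,-11) [heading=90, draw]
LT 180: heading 90 -> 270
LT 150: heading 270 -> 60
FD 13: (0,-11) -> (6.5,0.258) [heading=60, draw]
FD 20: (6.5,0.258) -> (16.5,17.579) [heading=60, draw]
LT 180: heading 60 -> 240
BK 17: (16.5,17.579) -> (25,32.301) [heading=240, draw]
FD 7: (25,32.301) -> (21.5,26.239) [heading=240, draw]
FD 20: (21.5,26.239) -> (11.5,8.919) [heading=240, draw]
Final: pos=(11.5,8.919), heading=240, 7 segment(s) drawn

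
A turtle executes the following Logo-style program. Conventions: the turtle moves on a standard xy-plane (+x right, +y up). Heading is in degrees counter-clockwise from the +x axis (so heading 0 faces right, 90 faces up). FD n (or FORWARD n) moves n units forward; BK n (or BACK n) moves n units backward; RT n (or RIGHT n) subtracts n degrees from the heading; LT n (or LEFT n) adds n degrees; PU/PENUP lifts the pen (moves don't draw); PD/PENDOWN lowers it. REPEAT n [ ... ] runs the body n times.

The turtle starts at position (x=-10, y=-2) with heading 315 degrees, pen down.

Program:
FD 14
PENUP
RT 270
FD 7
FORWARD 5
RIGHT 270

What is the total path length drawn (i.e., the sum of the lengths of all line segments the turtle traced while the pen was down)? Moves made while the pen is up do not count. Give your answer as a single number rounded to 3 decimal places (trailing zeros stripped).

Executing turtle program step by step:
Start: pos=(-10,-2), heading=315, pen down
FD 14: (-10,-2) -> (-0.101,-11.899) [heading=315, draw]
PU: pen up
RT 270: heading 315 -> 45
FD 7: (-0.101,-11.899) -> (4.849,-6.95) [heading=45, move]
FD 5: (4.849,-6.95) -> (8.385,-3.414) [heading=45, move]
RT 270: heading 45 -> 135
Final: pos=(8.385,-3.414), heading=135, 1 segment(s) drawn

Segment lengths:
  seg 1: (-10,-2) -> (-0.101,-11.899), length = 14
Total = 14

Answer: 14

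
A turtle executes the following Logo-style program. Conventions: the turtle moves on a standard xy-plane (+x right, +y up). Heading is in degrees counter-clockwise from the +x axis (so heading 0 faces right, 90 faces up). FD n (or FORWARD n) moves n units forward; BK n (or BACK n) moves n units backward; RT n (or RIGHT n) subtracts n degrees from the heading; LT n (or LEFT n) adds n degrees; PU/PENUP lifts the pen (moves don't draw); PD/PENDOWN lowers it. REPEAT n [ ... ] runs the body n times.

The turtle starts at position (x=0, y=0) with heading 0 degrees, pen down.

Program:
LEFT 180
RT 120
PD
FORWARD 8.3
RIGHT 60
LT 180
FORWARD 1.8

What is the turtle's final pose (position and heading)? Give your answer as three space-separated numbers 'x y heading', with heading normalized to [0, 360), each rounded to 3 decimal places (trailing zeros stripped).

Answer: 2.35 7.188 180

Derivation:
Executing turtle program step by step:
Start: pos=(0,0), heading=0, pen down
LT 180: heading 0 -> 180
RT 120: heading 180 -> 60
PD: pen down
FD 8.3: (0,0) -> (4.15,7.188) [heading=60, draw]
RT 60: heading 60 -> 0
LT 180: heading 0 -> 180
FD 1.8: (4.15,7.188) -> (2.35,7.188) [heading=180, draw]
Final: pos=(2.35,7.188), heading=180, 2 segment(s) drawn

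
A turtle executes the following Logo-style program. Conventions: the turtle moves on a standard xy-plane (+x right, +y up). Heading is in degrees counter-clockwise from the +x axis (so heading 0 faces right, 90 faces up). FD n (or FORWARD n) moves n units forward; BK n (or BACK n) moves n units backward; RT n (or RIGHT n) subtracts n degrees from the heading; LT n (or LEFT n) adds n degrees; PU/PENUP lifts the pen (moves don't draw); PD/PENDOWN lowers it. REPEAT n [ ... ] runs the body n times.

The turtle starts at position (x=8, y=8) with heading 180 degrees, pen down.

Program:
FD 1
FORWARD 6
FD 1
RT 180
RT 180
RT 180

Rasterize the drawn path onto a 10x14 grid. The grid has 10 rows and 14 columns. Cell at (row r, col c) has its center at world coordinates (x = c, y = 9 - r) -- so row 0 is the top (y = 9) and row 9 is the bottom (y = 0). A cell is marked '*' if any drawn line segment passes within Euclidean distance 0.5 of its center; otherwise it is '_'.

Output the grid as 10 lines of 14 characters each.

Segment 0: (8,8) -> (7,8)
Segment 1: (7,8) -> (1,8)
Segment 2: (1,8) -> (0,8)

Answer: ______________
*********_____
______________
______________
______________
______________
______________
______________
______________
______________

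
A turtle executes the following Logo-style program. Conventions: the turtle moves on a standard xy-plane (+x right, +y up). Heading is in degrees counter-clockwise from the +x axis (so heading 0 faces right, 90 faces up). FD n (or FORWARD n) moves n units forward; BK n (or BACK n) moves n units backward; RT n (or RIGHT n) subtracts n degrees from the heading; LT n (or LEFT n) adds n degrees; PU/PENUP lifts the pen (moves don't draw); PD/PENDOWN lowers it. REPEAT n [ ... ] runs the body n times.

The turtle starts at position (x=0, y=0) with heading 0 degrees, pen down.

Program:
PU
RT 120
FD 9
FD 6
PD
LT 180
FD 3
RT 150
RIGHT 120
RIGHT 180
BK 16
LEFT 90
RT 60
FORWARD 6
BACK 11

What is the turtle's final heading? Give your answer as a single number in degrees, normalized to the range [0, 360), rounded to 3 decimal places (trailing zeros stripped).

Answer: 0

Derivation:
Executing turtle program step by step:
Start: pos=(0,0), heading=0, pen down
PU: pen up
RT 120: heading 0 -> 240
FD 9: (0,0) -> (-4.5,-7.794) [heading=240, move]
FD 6: (-4.5,-7.794) -> (-7.5,-12.99) [heading=240, move]
PD: pen down
LT 180: heading 240 -> 60
FD 3: (-7.5,-12.99) -> (-6,-10.392) [heading=60, draw]
RT 150: heading 60 -> 270
RT 120: heading 270 -> 150
RT 180: heading 150 -> 330
BK 16: (-6,-10.392) -> (-19.856,-2.392) [heading=330, draw]
LT 90: heading 330 -> 60
RT 60: heading 60 -> 0
FD 6: (-19.856,-2.392) -> (-13.856,-2.392) [heading=0, draw]
BK 11: (-13.856,-2.392) -> (-24.856,-2.392) [heading=0, draw]
Final: pos=(-24.856,-2.392), heading=0, 4 segment(s) drawn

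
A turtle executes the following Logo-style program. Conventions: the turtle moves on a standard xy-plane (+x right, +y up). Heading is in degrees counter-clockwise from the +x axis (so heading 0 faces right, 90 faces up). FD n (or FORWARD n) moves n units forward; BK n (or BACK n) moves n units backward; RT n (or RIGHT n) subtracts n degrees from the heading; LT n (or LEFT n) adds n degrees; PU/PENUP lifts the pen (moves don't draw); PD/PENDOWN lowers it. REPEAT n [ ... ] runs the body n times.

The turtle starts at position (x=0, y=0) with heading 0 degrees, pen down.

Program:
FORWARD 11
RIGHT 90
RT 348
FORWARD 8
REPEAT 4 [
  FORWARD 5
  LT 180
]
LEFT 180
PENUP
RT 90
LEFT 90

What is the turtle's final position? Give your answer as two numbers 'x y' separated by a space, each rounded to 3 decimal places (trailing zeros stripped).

Executing turtle program step by step:
Start: pos=(0,0), heading=0, pen down
FD 11: (0,0) -> (11,0) [heading=0, draw]
RT 90: heading 0 -> 270
RT 348: heading 270 -> 282
FD 8: (11,0) -> (12.663,-7.825) [heading=282, draw]
REPEAT 4 [
  -- iteration 1/4 --
  FD 5: (12.663,-7.825) -> (13.703,-12.716) [heading=282, draw]
  LT 180: heading 282 -> 102
  -- iteration 2/4 --
  FD 5: (13.703,-12.716) -> (12.663,-7.825) [heading=102, draw]
  LT 180: heading 102 -> 282
  -- iteration 3/4 --
  FD 5: (12.663,-7.825) -> (13.703,-12.716) [heading=282, draw]
  LT 180: heading 282 -> 102
  -- iteration 4/4 --
  FD 5: (13.703,-12.716) -> (12.663,-7.825) [heading=102, draw]
  LT 180: heading 102 -> 282
]
LT 180: heading 282 -> 102
PU: pen up
RT 90: heading 102 -> 12
LT 90: heading 12 -> 102
Final: pos=(12.663,-7.825), heading=102, 6 segment(s) drawn

Answer: 12.663 -7.825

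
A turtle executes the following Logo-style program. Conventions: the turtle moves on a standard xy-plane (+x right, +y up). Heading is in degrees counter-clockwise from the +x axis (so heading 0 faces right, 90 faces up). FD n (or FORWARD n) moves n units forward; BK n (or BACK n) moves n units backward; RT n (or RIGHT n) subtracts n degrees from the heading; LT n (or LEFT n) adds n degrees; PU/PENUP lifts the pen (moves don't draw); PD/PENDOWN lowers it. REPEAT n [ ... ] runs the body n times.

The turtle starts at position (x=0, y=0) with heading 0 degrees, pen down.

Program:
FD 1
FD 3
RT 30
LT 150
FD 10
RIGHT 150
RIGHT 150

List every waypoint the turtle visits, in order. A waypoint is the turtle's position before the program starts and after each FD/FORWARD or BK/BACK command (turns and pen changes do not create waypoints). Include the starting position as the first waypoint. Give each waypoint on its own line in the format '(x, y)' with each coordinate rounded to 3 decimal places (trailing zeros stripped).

Answer: (0, 0)
(1, 0)
(4, 0)
(-1, 8.66)

Derivation:
Executing turtle program step by step:
Start: pos=(0,0), heading=0, pen down
FD 1: (0,0) -> (1,0) [heading=0, draw]
FD 3: (1,0) -> (4,0) [heading=0, draw]
RT 30: heading 0 -> 330
LT 150: heading 330 -> 120
FD 10: (4,0) -> (-1,8.66) [heading=120, draw]
RT 150: heading 120 -> 330
RT 150: heading 330 -> 180
Final: pos=(-1,8.66), heading=180, 3 segment(s) drawn
Waypoints (4 total):
(0, 0)
(1, 0)
(4, 0)
(-1, 8.66)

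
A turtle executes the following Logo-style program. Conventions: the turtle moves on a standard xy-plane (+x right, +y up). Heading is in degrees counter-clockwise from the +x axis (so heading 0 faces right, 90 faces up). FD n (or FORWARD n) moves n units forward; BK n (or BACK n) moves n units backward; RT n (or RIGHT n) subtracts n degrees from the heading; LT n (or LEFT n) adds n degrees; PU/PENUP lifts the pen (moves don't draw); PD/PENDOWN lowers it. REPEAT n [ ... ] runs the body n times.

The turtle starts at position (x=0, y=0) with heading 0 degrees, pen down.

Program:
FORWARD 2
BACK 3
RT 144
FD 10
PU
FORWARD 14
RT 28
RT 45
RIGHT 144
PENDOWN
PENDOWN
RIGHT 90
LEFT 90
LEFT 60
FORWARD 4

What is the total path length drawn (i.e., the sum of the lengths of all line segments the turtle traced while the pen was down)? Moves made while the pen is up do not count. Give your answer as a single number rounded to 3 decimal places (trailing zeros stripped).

Executing turtle program step by step:
Start: pos=(0,0), heading=0, pen down
FD 2: (0,0) -> (2,0) [heading=0, draw]
BK 3: (2,0) -> (-1,0) [heading=0, draw]
RT 144: heading 0 -> 216
FD 10: (-1,0) -> (-9.09,-5.878) [heading=216, draw]
PU: pen up
FD 14: (-9.09,-5.878) -> (-20.416,-14.107) [heading=216, move]
RT 28: heading 216 -> 188
RT 45: heading 188 -> 143
RT 144: heading 143 -> 359
PD: pen down
PD: pen down
RT 90: heading 359 -> 269
LT 90: heading 269 -> 359
LT 60: heading 359 -> 59
FD 4: (-20.416,-14.107) -> (-18.356,-10.678) [heading=59, draw]
Final: pos=(-18.356,-10.678), heading=59, 4 segment(s) drawn

Segment lengths:
  seg 1: (0,0) -> (2,0), length = 2
  seg 2: (2,0) -> (-1,0), length = 3
  seg 3: (-1,0) -> (-9.09,-5.878), length = 10
  seg 4: (-20.416,-14.107) -> (-18.356,-10.678), length = 4
Total = 19

Answer: 19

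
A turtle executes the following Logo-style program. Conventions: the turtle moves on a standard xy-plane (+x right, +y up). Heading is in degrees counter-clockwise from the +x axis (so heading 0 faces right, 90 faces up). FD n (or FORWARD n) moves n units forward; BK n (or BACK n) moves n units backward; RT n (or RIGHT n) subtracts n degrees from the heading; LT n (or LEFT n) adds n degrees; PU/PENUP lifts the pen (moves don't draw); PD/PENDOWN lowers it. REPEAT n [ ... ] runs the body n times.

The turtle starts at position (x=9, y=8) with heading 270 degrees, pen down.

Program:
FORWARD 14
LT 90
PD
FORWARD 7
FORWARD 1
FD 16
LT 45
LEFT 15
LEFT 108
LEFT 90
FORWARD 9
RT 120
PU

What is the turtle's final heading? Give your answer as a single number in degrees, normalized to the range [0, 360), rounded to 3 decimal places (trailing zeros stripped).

Answer: 138

Derivation:
Executing turtle program step by step:
Start: pos=(9,8), heading=270, pen down
FD 14: (9,8) -> (9,-6) [heading=270, draw]
LT 90: heading 270 -> 0
PD: pen down
FD 7: (9,-6) -> (16,-6) [heading=0, draw]
FD 1: (16,-6) -> (17,-6) [heading=0, draw]
FD 16: (17,-6) -> (33,-6) [heading=0, draw]
LT 45: heading 0 -> 45
LT 15: heading 45 -> 60
LT 108: heading 60 -> 168
LT 90: heading 168 -> 258
FD 9: (33,-6) -> (31.129,-14.803) [heading=258, draw]
RT 120: heading 258 -> 138
PU: pen up
Final: pos=(31.129,-14.803), heading=138, 5 segment(s) drawn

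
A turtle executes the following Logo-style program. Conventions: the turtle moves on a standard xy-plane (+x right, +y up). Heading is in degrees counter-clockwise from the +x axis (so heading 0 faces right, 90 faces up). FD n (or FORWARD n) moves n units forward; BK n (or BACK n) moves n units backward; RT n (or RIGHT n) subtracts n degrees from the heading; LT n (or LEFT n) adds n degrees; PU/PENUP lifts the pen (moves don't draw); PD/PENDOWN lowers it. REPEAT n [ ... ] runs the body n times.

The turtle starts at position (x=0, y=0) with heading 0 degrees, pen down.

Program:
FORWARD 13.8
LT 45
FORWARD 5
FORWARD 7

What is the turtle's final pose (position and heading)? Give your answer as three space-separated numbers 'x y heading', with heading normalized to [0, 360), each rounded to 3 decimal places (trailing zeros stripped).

Executing turtle program step by step:
Start: pos=(0,0), heading=0, pen down
FD 13.8: (0,0) -> (13.8,0) [heading=0, draw]
LT 45: heading 0 -> 45
FD 5: (13.8,0) -> (17.336,3.536) [heading=45, draw]
FD 7: (17.336,3.536) -> (22.285,8.485) [heading=45, draw]
Final: pos=(22.285,8.485), heading=45, 3 segment(s) drawn

Answer: 22.285 8.485 45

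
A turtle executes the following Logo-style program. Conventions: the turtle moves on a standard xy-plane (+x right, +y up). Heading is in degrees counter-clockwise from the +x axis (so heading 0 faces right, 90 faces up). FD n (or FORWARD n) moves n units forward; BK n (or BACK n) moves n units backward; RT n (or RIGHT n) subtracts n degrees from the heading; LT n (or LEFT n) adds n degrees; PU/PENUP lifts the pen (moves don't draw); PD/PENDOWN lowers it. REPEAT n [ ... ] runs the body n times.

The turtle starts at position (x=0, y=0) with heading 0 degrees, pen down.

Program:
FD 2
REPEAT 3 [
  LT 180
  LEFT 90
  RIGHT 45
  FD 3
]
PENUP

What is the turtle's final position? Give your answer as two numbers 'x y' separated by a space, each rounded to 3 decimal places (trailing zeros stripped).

Executing turtle program step by step:
Start: pos=(0,0), heading=0, pen down
FD 2: (0,0) -> (2,0) [heading=0, draw]
REPEAT 3 [
  -- iteration 1/3 --
  LT 180: heading 0 -> 180
  LT 90: heading 180 -> 270
  RT 45: heading 270 -> 225
  FD 3: (2,0) -> (-0.121,-2.121) [heading=225, draw]
  -- iteration 2/3 --
  LT 180: heading 225 -> 45
  LT 90: heading 45 -> 135
  RT 45: heading 135 -> 90
  FD 3: (-0.121,-2.121) -> (-0.121,0.879) [heading=90, draw]
  -- iteration 3/3 --
  LT 180: heading 90 -> 270
  LT 90: heading 270 -> 0
  RT 45: heading 0 -> 315
  FD 3: (-0.121,0.879) -> (2,-1.243) [heading=315, draw]
]
PU: pen up
Final: pos=(2,-1.243), heading=315, 4 segment(s) drawn

Answer: 2 -1.243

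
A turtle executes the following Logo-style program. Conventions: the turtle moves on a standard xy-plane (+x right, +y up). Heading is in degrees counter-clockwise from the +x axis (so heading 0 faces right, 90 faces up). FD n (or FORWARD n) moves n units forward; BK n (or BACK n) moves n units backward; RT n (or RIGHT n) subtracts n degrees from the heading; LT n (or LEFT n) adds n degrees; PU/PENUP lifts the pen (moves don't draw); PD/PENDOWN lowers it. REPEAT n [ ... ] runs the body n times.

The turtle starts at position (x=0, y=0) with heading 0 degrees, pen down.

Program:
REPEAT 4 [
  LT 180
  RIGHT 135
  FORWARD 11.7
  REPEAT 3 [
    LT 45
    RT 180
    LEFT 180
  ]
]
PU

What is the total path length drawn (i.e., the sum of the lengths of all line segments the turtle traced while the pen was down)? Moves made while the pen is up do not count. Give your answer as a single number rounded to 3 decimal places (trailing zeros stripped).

Answer: 46.8

Derivation:
Executing turtle program step by step:
Start: pos=(0,0), heading=0, pen down
REPEAT 4 [
  -- iteration 1/4 --
  LT 180: heading 0 -> 180
  RT 135: heading 180 -> 45
  FD 11.7: (0,0) -> (8.273,8.273) [heading=45, draw]
  REPEAT 3 [
    -- iteration 1/3 --
    LT 45: heading 45 -> 90
    RT 180: heading 90 -> 270
    LT 180: heading 270 -> 90
    -- iteration 2/3 --
    LT 45: heading 90 -> 135
    RT 180: heading 135 -> 315
    LT 180: heading 315 -> 135
    -- iteration 3/3 --
    LT 45: heading 135 -> 180
    RT 180: heading 180 -> 0
    LT 180: heading 0 -> 180
  ]
  -- iteration 2/4 --
  LT 180: heading 180 -> 0
  RT 135: heading 0 -> 225
  FD 11.7: (8.273,8.273) -> (0,0) [heading=225, draw]
  REPEAT 3 [
    -- iteration 1/3 --
    LT 45: heading 225 -> 270
    RT 180: heading 270 -> 90
    LT 180: heading 90 -> 270
    -- iteration 2/3 --
    LT 45: heading 270 -> 315
    RT 180: heading 315 -> 135
    LT 180: heading 135 -> 315
    -- iteration 3/3 --
    LT 45: heading 315 -> 0
    RT 180: heading 0 -> 180
    LT 180: heading 180 -> 0
  ]
  -- iteration 3/4 --
  LT 180: heading 0 -> 180
  RT 135: heading 180 -> 45
  FD 11.7: (0,0) -> (8.273,8.273) [heading=45, draw]
  REPEAT 3 [
    -- iteration 1/3 --
    LT 45: heading 45 -> 90
    RT 180: heading 90 -> 270
    LT 180: heading 270 -> 90
    -- iteration 2/3 --
    LT 45: heading 90 -> 135
    RT 180: heading 135 -> 315
    LT 180: heading 315 -> 135
    -- iteration 3/3 --
    LT 45: heading 135 -> 180
    RT 180: heading 180 -> 0
    LT 180: heading 0 -> 180
  ]
  -- iteration 4/4 --
  LT 180: heading 180 -> 0
  RT 135: heading 0 -> 225
  FD 11.7: (8.273,8.273) -> (0,0) [heading=225, draw]
  REPEAT 3 [
    -- iteration 1/3 --
    LT 45: heading 225 -> 270
    RT 180: heading 270 -> 90
    LT 180: heading 90 -> 270
    -- iteration 2/3 --
    LT 45: heading 270 -> 315
    RT 180: heading 315 -> 135
    LT 180: heading 135 -> 315
    -- iteration 3/3 --
    LT 45: heading 315 -> 0
    RT 180: heading 0 -> 180
    LT 180: heading 180 -> 0
  ]
]
PU: pen up
Final: pos=(0,0), heading=0, 4 segment(s) drawn

Segment lengths:
  seg 1: (0,0) -> (8.273,8.273), length = 11.7
  seg 2: (8.273,8.273) -> (0,0), length = 11.7
  seg 3: (0,0) -> (8.273,8.273), length = 11.7
  seg 4: (8.273,8.273) -> (0,0), length = 11.7
Total = 46.8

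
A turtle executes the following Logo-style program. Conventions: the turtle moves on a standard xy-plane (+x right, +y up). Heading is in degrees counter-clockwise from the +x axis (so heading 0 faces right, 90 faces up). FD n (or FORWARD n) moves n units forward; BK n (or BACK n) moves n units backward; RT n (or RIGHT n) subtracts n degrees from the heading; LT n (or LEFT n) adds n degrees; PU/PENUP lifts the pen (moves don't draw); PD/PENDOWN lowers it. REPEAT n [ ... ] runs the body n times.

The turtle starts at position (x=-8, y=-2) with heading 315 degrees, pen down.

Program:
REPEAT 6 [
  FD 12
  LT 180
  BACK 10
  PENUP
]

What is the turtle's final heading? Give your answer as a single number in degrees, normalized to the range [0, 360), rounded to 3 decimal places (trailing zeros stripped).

Answer: 315

Derivation:
Executing turtle program step by step:
Start: pos=(-8,-2), heading=315, pen down
REPEAT 6 [
  -- iteration 1/6 --
  FD 12: (-8,-2) -> (0.485,-10.485) [heading=315, draw]
  LT 180: heading 315 -> 135
  BK 10: (0.485,-10.485) -> (7.556,-17.556) [heading=135, draw]
  PU: pen up
  -- iteration 2/6 --
  FD 12: (7.556,-17.556) -> (-0.929,-9.071) [heading=135, move]
  LT 180: heading 135 -> 315
  BK 10: (-0.929,-9.071) -> (-8,-2) [heading=315, move]
  PU: pen up
  -- iteration 3/6 --
  FD 12: (-8,-2) -> (0.485,-10.485) [heading=315, move]
  LT 180: heading 315 -> 135
  BK 10: (0.485,-10.485) -> (7.556,-17.556) [heading=135, move]
  PU: pen up
  -- iteration 4/6 --
  FD 12: (7.556,-17.556) -> (-0.929,-9.071) [heading=135, move]
  LT 180: heading 135 -> 315
  BK 10: (-0.929,-9.071) -> (-8,-2) [heading=315, move]
  PU: pen up
  -- iteration 5/6 --
  FD 12: (-8,-2) -> (0.485,-10.485) [heading=315, move]
  LT 180: heading 315 -> 135
  BK 10: (0.485,-10.485) -> (7.556,-17.556) [heading=135, move]
  PU: pen up
  -- iteration 6/6 --
  FD 12: (7.556,-17.556) -> (-0.929,-9.071) [heading=135, move]
  LT 180: heading 135 -> 315
  BK 10: (-0.929,-9.071) -> (-8,-2) [heading=315, move]
  PU: pen up
]
Final: pos=(-8,-2), heading=315, 2 segment(s) drawn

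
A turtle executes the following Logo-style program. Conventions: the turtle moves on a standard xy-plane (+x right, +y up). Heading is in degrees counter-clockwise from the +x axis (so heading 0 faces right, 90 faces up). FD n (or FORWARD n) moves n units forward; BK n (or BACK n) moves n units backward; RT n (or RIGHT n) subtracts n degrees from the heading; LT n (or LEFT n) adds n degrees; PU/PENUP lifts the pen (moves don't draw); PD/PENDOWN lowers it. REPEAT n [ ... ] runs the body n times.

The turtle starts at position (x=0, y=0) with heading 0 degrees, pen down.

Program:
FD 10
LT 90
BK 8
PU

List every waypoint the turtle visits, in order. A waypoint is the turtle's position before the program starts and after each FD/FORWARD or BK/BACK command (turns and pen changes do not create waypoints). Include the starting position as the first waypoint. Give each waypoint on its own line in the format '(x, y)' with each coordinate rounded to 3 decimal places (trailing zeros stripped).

Answer: (0, 0)
(10, 0)
(10, -8)

Derivation:
Executing turtle program step by step:
Start: pos=(0,0), heading=0, pen down
FD 10: (0,0) -> (10,0) [heading=0, draw]
LT 90: heading 0 -> 90
BK 8: (10,0) -> (10,-8) [heading=90, draw]
PU: pen up
Final: pos=(10,-8), heading=90, 2 segment(s) drawn
Waypoints (3 total):
(0, 0)
(10, 0)
(10, -8)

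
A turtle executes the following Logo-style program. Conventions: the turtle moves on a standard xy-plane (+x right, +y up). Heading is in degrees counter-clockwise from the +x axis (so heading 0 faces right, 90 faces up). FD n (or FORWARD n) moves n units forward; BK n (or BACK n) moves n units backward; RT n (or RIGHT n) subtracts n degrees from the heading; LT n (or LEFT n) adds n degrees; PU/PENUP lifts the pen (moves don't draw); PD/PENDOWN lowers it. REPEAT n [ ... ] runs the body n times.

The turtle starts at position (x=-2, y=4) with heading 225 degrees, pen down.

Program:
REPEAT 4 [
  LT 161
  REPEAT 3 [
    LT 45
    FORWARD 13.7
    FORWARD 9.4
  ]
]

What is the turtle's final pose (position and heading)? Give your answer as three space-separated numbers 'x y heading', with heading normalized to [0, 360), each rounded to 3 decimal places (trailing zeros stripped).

Answer: 75.928 32.364 329

Derivation:
Executing turtle program step by step:
Start: pos=(-2,4), heading=225, pen down
REPEAT 4 [
  -- iteration 1/4 --
  LT 161: heading 225 -> 26
  REPEAT 3 [
    -- iteration 1/3 --
    LT 45: heading 26 -> 71
    FD 13.7: (-2,4) -> (2.46,16.954) [heading=71, draw]
    FD 9.4: (2.46,16.954) -> (5.521,25.841) [heading=71, draw]
    -- iteration 2/3 --
    LT 45: heading 71 -> 116
    FD 13.7: (5.521,25.841) -> (-0.485,38.155) [heading=116, draw]
    FD 9.4: (-0.485,38.155) -> (-4.606,46.604) [heading=116, draw]
    -- iteration 3/3 --
    LT 45: heading 116 -> 161
    FD 13.7: (-4.606,46.604) -> (-17.559,51.064) [heading=161, draw]
    FD 9.4: (-17.559,51.064) -> (-26.447,54.124) [heading=161, draw]
  ]
  -- iteration 2/4 --
  LT 161: heading 161 -> 322
  REPEAT 3 [
    -- iteration 1/3 --
    LT 45: heading 322 -> 7
    FD 13.7: (-26.447,54.124) -> (-12.849,55.794) [heading=7, draw]
    FD 9.4: (-12.849,55.794) -> (-3.519,56.939) [heading=7, draw]
    -- iteration 2/3 --
    LT 45: heading 7 -> 52
    FD 13.7: (-3.519,56.939) -> (4.915,67.735) [heading=52, draw]
    FD 9.4: (4.915,67.735) -> (10.702,75.142) [heading=52, draw]
    -- iteration 3/3 --
    LT 45: heading 52 -> 97
    FD 13.7: (10.702,75.142) -> (9.033,88.74) [heading=97, draw]
    FD 9.4: (9.033,88.74) -> (7.887,98.07) [heading=97, draw]
  ]
  -- iteration 3/4 --
  LT 161: heading 97 -> 258
  REPEAT 3 [
    -- iteration 1/3 --
    LT 45: heading 258 -> 303
    FD 13.7: (7.887,98.07) -> (15.349,86.581) [heading=303, draw]
    FD 9.4: (15.349,86.581) -> (20.468,78.697) [heading=303, draw]
    -- iteration 2/3 --
    LT 45: heading 303 -> 348
    FD 13.7: (20.468,78.697) -> (33.869,75.849) [heading=348, draw]
    FD 9.4: (33.869,75.849) -> (43.064,73.894) [heading=348, draw]
    -- iteration 3/3 --
    LT 45: heading 348 -> 33
    FD 13.7: (43.064,73.894) -> (54.553,81.356) [heading=33, draw]
    FD 9.4: (54.553,81.356) -> (62.437,86.475) [heading=33, draw]
  ]
  -- iteration 4/4 --
  LT 161: heading 33 -> 194
  REPEAT 3 [
    -- iteration 1/3 --
    LT 45: heading 194 -> 239
    FD 13.7: (62.437,86.475) -> (55.381,74.732) [heading=239, draw]
    FD 9.4: (55.381,74.732) -> (50.539,66.675) [heading=239, draw]
    -- iteration 2/3 --
    LT 45: heading 239 -> 284
    FD 13.7: (50.539,66.675) -> (53.854,53.382) [heading=284, draw]
    FD 9.4: (53.854,53.382) -> (56.128,44.261) [heading=284, draw]
    -- iteration 3/3 --
    LT 45: heading 284 -> 329
    FD 13.7: (56.128,44.261) -> (67.871,37.205) [heading=329, draw]
    FD 9.4: (67.871,37.205) -> (75.928,32.364) [heading=329, draw]
  ]
]
Final: pos=(75.928,32.364), heading=329, 24 segment(s) drawn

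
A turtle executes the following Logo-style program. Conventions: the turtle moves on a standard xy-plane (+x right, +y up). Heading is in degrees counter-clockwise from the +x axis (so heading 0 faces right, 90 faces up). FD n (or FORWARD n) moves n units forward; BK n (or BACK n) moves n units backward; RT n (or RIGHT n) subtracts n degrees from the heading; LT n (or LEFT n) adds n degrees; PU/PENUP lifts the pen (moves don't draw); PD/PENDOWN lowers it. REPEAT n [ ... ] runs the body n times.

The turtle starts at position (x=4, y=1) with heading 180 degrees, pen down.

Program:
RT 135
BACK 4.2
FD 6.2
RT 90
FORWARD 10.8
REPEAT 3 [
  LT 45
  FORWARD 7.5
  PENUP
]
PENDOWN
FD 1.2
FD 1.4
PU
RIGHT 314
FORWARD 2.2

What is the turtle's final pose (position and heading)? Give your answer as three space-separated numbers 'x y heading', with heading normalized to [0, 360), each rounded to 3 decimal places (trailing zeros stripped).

Answer: 24.272 11.709 136

Derivation:
Executing turtle program step by step:
Start: pos=(4,1), heading=180, pen down
RT 135: heading 180 -> 45
BK 4.2: (4,1) -> (1.03,-1.97) [heading=45, draw]
FD 6.2: (1.03,-1.97) -> (5.414,2.414) [heading=45, draw]
RT 90: heading 45 -> 315
FD 10.8: (5.414,2.414) -> (13.051,-5.223) [heading=315, draw]
REPEAT 3 [
  -- iteration 1/3 --
  LT 45: heading 315 -> 0
  FD 7.5: (13.051,-5.223) -> (20.551,-5.223) [heading=0, draw]
  PU: pen up
  -- iteration 2/3 --
  LT 45: heading 0 -> 45
  FD 7.5: (20.551,-5.223) -> (25.854,0.081) [heading=45, move]
  PU: pen up
  -- iteration 3/3 --
  LT 45: heading 45 -> 90
  FD 7.5: (25.854,0.081) -> (25.854,7.581) [heading=90, move]
  PU: pen up
]
PD: pen down
FD 1.2: (25.854,7.581) -> (25.854,8.781) [heading=90, draw]
FD 1.4: (25.854,8.781) -> (25.854,10.181) [heading=90, draw]
PU: pen up
RT 314: heading 90 -> 136
FD 2.2: (25.854,10.181) -> (24.272,11.709) [heading=136, move]
Final: pos=(24.272,11.709), heading=136, 6 segment(s) drawn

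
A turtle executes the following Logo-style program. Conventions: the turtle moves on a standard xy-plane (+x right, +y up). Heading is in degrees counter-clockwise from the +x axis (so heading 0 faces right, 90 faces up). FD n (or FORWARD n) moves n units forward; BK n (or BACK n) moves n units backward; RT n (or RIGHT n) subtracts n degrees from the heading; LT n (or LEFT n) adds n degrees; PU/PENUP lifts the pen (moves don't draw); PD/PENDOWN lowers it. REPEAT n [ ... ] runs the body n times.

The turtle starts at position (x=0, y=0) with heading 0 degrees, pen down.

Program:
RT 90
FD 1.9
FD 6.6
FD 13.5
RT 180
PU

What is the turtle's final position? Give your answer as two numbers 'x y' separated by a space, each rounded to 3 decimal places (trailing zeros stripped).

Answer: 0 -22

Derivation:
Executing turtle program step by step:
Start: pos=(0,0), heading=0, pen down
RT 90: heading 0 -> 270
FD 1.9: (0,0) -> (0,-1.9) [heading=270, draw]
FD 6.6: (0,-1.9) -> (0,-8.5) [heading=270, draw]
FD 13.5: (0,-8.5) -> (0,-22) [heading=270, draw]
RT 180: heading 270 -> 90
PU: pen up
Final: pos=(0,-22), heading=90, 3 segment(s) drawn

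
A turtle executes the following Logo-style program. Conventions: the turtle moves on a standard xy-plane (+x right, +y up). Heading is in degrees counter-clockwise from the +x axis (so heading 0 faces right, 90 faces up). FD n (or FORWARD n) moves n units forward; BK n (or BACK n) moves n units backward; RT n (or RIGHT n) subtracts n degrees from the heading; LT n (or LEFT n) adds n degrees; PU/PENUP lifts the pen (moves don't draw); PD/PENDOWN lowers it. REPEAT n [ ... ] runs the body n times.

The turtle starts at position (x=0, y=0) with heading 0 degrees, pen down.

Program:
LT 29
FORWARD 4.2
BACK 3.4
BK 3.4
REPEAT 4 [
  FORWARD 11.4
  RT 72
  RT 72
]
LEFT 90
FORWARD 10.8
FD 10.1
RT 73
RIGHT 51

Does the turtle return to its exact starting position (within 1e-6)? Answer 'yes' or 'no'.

Executing turtle program step by step:
Start: pos=(0,0), heading=0, pen down
LT 29: heading 0 -> 29
FD 4.2: (0,0) -> (3.673,2.036) [heading=29, draw]
BK 3.4: (3.673,2.036) -> (0.7,0.388) [heading=29, draw]
BK 3.4: (0.7,0.388) -> (-2.274,-1.261) [heading=29, draw]
REPEAT 4 [
  -- iteration 1/4 --
  FD 11.4: (-2.274,-1.261) -> (7.697,4.266) [heading=29, draw]
  RT 72: heading 29 -> 317
  RT 72: heading 317 -> 245
  -- iteration 2/4 --
  FD 11.4: (7.697,4.266) -> (2.879,-6.066) [heading=245, draw]
  RT 72: heading 245 -> 173
  RT 72: heading 173 -> 101
  -- iteration 3/4 --
  FD 11.4: (2.879,-6.066) -> (0.704,5.125) [heading=101, draw]
  RT 72: heading 101 -> 29
  RT 72: heading 29 -> 317
  -- iteration 4/4 --
  FD 11.4: (0.704,5.125) -> (9.041,-2.65) [heading=317, draw]
  RT 72: heading 317 -> 245
  RT 72: heading 245 -> 173
]
LT 90: heading 173 -> 263
FD 10.8: (9.041,-2.65) -> (7.725,-13.369) [heading=263, draw]
FD 10.1: (7.725,-13.369) -> (6.494,-23.394) [heading=263, draw]
RT 73: heading 263 -> 190
RT 51: heading 190 -> 139
Final: pos=(6.494,-23.394), heading=139, 9 segment(s) drawn

Start position: (0, 0)
Final position: (6.494, -23.394)
Distance = 24.279; >= 1e-6 -> NOT closed

Answer: no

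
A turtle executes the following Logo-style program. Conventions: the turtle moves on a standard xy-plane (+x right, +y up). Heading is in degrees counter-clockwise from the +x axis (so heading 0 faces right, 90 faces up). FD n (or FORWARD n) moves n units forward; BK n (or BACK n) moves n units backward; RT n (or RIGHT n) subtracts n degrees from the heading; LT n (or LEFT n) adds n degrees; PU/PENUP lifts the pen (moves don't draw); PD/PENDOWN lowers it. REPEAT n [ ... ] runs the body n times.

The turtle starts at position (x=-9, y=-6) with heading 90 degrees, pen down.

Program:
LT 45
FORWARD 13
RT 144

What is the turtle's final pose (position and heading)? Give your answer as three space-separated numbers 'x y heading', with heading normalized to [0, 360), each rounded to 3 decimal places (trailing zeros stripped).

Answer: -18.192 3.192 351

Derivation:
Executing turtle program step by step:
Start: pos=(-9,-6), heading=90, pen down
LT 45: heading 90 -> 135
FD 13: (-9,-6) -> (-18.192,3.192) [heading=135, draw]
RT 144: heading 135 -> 351
Final: pos=(-18.192,3.192), heading=351, 1 segment(s) drawn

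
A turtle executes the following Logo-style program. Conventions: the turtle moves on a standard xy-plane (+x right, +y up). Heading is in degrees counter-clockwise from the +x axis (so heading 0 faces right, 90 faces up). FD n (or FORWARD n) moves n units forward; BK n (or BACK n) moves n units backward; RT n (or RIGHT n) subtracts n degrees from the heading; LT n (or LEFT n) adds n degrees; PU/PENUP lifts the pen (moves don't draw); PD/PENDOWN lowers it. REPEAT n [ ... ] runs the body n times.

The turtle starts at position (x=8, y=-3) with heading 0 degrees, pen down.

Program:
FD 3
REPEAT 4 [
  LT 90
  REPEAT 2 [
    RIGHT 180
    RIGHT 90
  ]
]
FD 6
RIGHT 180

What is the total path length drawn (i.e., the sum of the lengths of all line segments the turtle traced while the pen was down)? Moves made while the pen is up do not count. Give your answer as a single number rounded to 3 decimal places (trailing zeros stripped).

Answer: 9

Derivation:
Executing turtle program step by step:
Start: pos=(8,-3), heading=0, pen down
FD 3: (8,-3) -> (11,-3) [heading=0, draw]
REPEAT 4 [
  -- iteration 1/4 --
  LT 90: heading 0 -> 90
  REPEAT 2 [
    -- iteration 1/2 --
    RT 180: heading 90 -> 270
    RT 90: heading 270 -> 180
    -- iteration 2/2 --
    RT 180: heading 180 -> 0
    RT 90: heading 0 -> 270
  ]
  -- iteration 2/4 --
  LT 90: heading 270 -> 0
  REPEAT 2 [
    -- iteration 1/2 --
    RT 180: heading 0 -> 180
    RT 90: heading 180 -> 90
    -- iteration 2/2 --
    RT 180: heading 90 -> 270
    RT 90: heading 270 -> 180
  ]
  -- iteration 3/4 --
  LT 90: heading 180 -> 270
  REPEAT 2 [
    -- iteration 1/2 --
    RT 180: heading 270 -> 90
    RT 90: heading 90 -> 0
    -- iteration 2/2 --
    RT 180: heading 0 -> 180
    RT 90: heading 180 -> 90
  ]
  -- iteration 4/4 --
  LT 90: heading 90 -> 180
  REPEAT 2 [
    -- iteration 1/2 --
    RT 180: heading 180 -> 0
    RT 90: heading 0 -> 270
    -- iteration 2/2 --
    RT 180: heading 270 -> 90
    RT 90: heading 90 -> 0
  ]
]
FD 6: (11,-3) -> (17,-3) [heading=0, draw]
RT 180: heading 0 -> 180
Final: pos=(17,-3), heading=180, 2 segment(s) drawn

Segment lengths:
  seg 1: (8,-3) -> (11,-3), length = 3
  seg 2: (11,-3) -> (17,-3), length = 6
Total = 9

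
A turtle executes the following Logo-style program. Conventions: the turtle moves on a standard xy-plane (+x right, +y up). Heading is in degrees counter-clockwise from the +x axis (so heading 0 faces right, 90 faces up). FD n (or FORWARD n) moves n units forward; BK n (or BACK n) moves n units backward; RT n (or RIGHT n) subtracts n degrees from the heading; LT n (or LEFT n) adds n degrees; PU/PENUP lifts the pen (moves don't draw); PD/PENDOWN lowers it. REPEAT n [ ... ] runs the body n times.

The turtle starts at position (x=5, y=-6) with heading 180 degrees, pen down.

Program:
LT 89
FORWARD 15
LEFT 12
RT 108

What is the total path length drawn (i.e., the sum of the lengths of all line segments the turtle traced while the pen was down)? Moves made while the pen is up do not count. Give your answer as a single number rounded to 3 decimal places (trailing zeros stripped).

Answer: 15

Derivation:
Executing turtle program step by step:
Start: pos=(5,-6), heading=180, pen down
LT 89: heading 180 -> 269
FD 15: (5,-6) -> (4.738,-20.998) [heading=269, draw]
LT 12: heading 269 -> 281
RT 108: heading 281 -> 173
Final: pos=(4.738,-20.998), heading=173, 1 segment(s) drawn

Segment lengths:
  seg 1: (5,-6) -> (4.738,-20.998), length = 15
Total = 15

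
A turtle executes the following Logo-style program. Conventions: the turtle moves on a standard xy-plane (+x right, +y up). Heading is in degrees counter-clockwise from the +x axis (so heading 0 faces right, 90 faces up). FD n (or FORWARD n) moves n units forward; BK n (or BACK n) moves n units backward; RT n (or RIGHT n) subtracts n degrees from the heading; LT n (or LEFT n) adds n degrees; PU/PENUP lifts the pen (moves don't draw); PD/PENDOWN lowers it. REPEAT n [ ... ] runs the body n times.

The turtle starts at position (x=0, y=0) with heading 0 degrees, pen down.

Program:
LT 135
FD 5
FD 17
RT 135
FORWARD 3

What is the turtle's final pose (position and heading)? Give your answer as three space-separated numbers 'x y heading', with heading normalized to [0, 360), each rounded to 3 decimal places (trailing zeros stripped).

Executing turtle program step by step:
Start: pos=(0,0), heading=0, pen down
LT 135: heading 0 -> 135
FD 5: (0,0) -> (-3.536,3.536) [heading=135, draw]
FD 17: (-3.536,3.536) -> (-15.556,15.556) [heading=135, draw]
RT 135: heading 135 -> 0
FD 3: (-15.556,15.556) -> (-12.556,15.556) [heading=0, draw]
Final: pos=(-12.556,15.556), heading=0, 3 segment(s) drawn

Answer: -12.556 15.556 0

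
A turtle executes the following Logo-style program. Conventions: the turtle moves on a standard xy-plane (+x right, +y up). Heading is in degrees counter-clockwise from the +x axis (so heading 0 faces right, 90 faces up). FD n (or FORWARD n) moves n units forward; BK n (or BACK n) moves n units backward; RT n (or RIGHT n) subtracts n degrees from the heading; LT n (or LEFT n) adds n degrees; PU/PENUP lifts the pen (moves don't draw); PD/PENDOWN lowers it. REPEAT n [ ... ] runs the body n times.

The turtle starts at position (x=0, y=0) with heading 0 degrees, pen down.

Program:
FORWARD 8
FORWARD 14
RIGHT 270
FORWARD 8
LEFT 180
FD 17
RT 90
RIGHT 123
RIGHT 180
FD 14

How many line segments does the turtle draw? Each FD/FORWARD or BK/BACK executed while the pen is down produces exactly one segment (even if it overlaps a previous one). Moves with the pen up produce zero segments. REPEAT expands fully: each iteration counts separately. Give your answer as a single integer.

Answer: 5

Derivation:
Executing turtle program step by step:
Start: pos=(0,0), heading=0, pen down
FD 8: (0,0) -> (8,0) [heading=0, draw]
FD 14: (8,0) -> (22,0) [heading=0, draw]
RT 270: heading 0 -> 90
FD 8: (22,0) -> (22,8) [heading=90, draw]
LT 180: heading 90 -> 270
FD 17: (22,8) -> (22,-9) [heading=270, draw]
RT 90: heading 270 -> 180
RT 123: heading 180 -> 57
RT 180: heading 57 -> 237
FD 14: (22,-9) -> (14.375,-20.741) [heading=237, draw]
Final: pos=(14.375,-20.741), heading=237, 5 segment(s) drawn
Segments drawn: 5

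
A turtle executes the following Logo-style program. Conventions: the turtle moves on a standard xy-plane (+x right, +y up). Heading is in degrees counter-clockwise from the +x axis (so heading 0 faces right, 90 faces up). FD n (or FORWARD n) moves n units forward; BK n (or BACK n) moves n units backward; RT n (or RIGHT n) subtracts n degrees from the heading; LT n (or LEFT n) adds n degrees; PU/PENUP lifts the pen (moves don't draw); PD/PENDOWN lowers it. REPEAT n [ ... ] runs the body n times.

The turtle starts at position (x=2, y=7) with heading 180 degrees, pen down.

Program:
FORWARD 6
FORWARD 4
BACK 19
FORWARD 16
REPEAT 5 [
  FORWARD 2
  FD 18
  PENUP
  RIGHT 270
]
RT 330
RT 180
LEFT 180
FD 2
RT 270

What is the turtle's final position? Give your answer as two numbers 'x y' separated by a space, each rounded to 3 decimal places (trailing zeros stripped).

Executing turtle program step by step:
Start: pos=(2,7), heading=180, pen down
FD 6: (2,7) -> (-4,7) [heading=180, draw]
FD 4: (-4,7) -> (-8,7) [heading=180, draw]
BK 19: (-8,7) -> (11,7) [heading=180, draw]
FD 16: (11,7) -> (-5,7) [heading=180, draw]
REPEAT 5 [
  -- iteration 1/5 --
  FD 2: (-5,7) -> (-7,7) [heading=180, draw]
  FD 18: (-7,7) -> (-25,7) [heading=180, draw]
  PU: pen up
  RT 270: heading 180 -> 270
  -- iteration 2/5 --
  FD 2: (-25,7) -> (-25,5) [heading=270, move]
  FD 18: (-25,5) -> (-25,-13) [heading=270, move]
  PU: pen up
  RT 270: heading 270 -> 0
  -- iteration 3/5 --
  FD 2: (-25,-13) -> (-23,-13) [heading=0, move]
  FD 18: (-23,-13) -> (-5,-13) [heading=0, move]
  PU: pen up
  RT 270: heading 0 -> 90
  -- iteration 4/5 --
  FD 2: (-5,-13) -> (-5,-11) [heading=90, move]
  FD 18: (-5,-11) -> (-5,7) [heading=90, move]
  PU: pen up
  RT 270: heading 90 -> 180
  -- iteration 5/5 --
  FD 2: (-5,7) -> (-7,7) [heading=180, move]
  FD 18: (-7,7) -> (-25,7) [heading=180, move]
  PU: pen up
  RT 270: heading 180 -> 270
]
RT 330: heading 270 -> 300
RT 180: heading 300 -> 120
LT 180: heading 120 -> 300
FD 2: (-25,7) -> (-24,5.268) [heading=300, move]
RT 270: heading 300 -> 30
Final: pos=(-24,5.268), heading=30, 6 segment(s) drawn

Answer: -24 5.268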